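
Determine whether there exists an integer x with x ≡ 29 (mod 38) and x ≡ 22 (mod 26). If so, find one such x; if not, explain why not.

No such integer exists.

Reduce both congruences modulo 2, which divides 38 and 26: they say x ≡ 29 (mod 2) and x ≡ 22 (mod 2).
These are incompatible: 29 − 22 = 7 is not divisible by 2.
Therefore no such x exists.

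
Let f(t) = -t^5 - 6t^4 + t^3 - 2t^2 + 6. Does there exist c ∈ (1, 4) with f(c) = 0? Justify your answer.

No.

The endpoint values f(1) = -2 and f(4) = -2522 are both negative. Claim: f(t) < 0 for every t in (1, 4).
Shift to the endpoint 1: with t = 1 + u (0 < u < 3), one computes f(1 + u) = -u^5 - 11u^4 - 33u^3 - 45u^2 - 30u - 2.
The nonzero coefficients here are all negative, so for u > 0 every term is negative (or zero), and the constant term -2 is strictly negative.
Therefore f(t) < 0 throughout (1, 4), and f has no zero there.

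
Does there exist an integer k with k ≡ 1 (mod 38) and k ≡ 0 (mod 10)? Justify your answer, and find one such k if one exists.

Both moduli are multiples of 2 = gcd(38, 10), so any solution would satisfy k ≡ 1 and k ≡ 0 modulo 2 simultaneously.
These are incompatible: 1 − 0 = 1 is not divisible by 2.
So no integer satisfies both congruences.

There is no such integer.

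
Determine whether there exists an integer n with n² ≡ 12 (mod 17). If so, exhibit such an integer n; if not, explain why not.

No such integer exists.

Since (17 − n)² ≡ n² (mod 17), it suffices to square n = 0, 1, …, 8: the residues are 0, 1, 4, 9, 16, 8, 2, 15, 13.
So the quadratic residues mod 17 are {0, 1, 2, 4, 8, 9, 13, 15, 16}, and 12 is not among them.
Hence no integer n has n² ≡ 12 (mod 17).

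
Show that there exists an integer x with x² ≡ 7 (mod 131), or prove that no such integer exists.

Take x = 20. Then 20² = 400 = 3·131 + 7, so 20² ≡ 7 (mod 131).

x = 20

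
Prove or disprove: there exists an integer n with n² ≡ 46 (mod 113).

113 is prime, so by Euler's criterion 46 is a square mod 113 iff 46^((113−1)/2) = 46^56 ≡ 1 (mod 113).
Repeated squaring mod 113: 46^2 = 2116 ≡ 82; 46^4 ≡ 82² = 6724 ≡ 57; 46^8 ≡ 57² = 3249 ≡ 85; 46^16 ≡ 85² = 7225 ≡ 106; 46^32 ≡ 106² = 11236 ≡ 49.
Since 56 = 32 + 16 + 8, 46^56 ≡ 49 · 106 · 85; multiplying out mod 113: 49·106 = 5194 ≡ 109, then 109·85 = 9265 ≡ 112. Thus 46^56 ≡ 112 ≡ −1 (mod 113).
By Euler's criterion 46 is a quadratic non-residue mod 113: no n satisfies n² ≡ 46 (mod 113).

There is no such integer.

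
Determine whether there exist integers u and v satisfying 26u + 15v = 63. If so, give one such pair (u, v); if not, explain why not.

u = 3, v = -1

Since gcd(26, 15) = 1, every integer is an integer combination of 26 and 15.
Euclidean algorithm: 26 = 1·15 + 11, 15 = 1·11 + 4, 11 = 2·4 + 3, 4 = 1·3 + 1, 3 = 3·1 + 0.
Unwinding: 1 = 4 − 1·3 = 4 − (11 − 2·4) = −11 + 3·4 = −11 + 3·(15 − 1·11) = 3·15 − 4·11 = 3·15 − 4·(26 − 1·15) = −4·26 + 7·15, i.e. 26·(-4) + 15·7 = 1.
Times 63: 26·(-252) + 15·441 = 63, so (-252, 441) solves it.
The general solution is u = -252 + 15k, v = 441 − 26k; taking k = 17 gives the smaller pair u = 3, v = -1.
Indeed 26·3 + 15·(-1) = 78 − 15 = 63.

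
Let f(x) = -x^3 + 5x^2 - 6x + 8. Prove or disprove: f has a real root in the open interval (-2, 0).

f(-2) = 48 and f(0) = 8, both positive, so a sign-change argument is unavailable; we show f keeps this sign on the whole interval.
Substitute x = −u, where 0 < u < 2 on the interval. Expanding, f(−u) = u^3 + 5u^2 + 6u + 8.
All 4 nonzero coefficients of this polynomial in u are positive; hence for u > 0 the value is a sum of positive terms (the constant 8 among them).
So f is strictly positive on (-2, 0); no root exists in the interval.

No.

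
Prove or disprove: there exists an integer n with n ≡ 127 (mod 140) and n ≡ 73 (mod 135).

No, no such integer exists.

Reduce both congruences modulo 5, which divides 140 and 135: they say n ≡ 127 (mod 5) and n ≡ 73 (mod 5).
But 127 mod 5 = 2 while 73 mod 5 = 3, a contradiction.
So no integer satisfies both congruences.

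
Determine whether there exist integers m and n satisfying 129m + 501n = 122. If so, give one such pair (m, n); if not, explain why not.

No such integers exist.

gcd(129, 501) = 3, so every integer of the form 129m + 501n is a multiple of 3.
But 122 is not a multiple of 3 (it leaves remainder 2).
Therefore 129m + 501n = 122 has no solution in integers.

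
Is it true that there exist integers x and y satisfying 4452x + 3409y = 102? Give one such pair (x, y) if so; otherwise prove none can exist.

Any value of 4452x + 3409y is a multiple of gcd(4452, 3409) = 7.
But 102 is not a multiple of 7 (it leaves remainder 4).
Hence no integers x, y satisfy the equation.

There are no such integers.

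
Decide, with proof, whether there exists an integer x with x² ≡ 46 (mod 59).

x = 39

Take x = 39. Then 39² = 1521 = 25·59 + 46, so 39² ≡ 46 (mod 59).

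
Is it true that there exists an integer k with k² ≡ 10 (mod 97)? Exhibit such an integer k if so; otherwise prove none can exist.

Apply Euler's criterion with the prime 97: 10 is a quadratic residue iff 10^48 ≡ 1 (mod 97), and a non-residue iff it is ≡ −1.
Squaring successively (mod 97): 10^2 = 100 ≡ 3; 10^4 ≡ 3² = 9 ≡ 9; 10^8 ≡ 9² = 81 ≡ 81; 10^16 ≡ 81² = 6561 ≡ 62; 10^32 ≡ 62² = 3844 ≡ 61.
Since 48 = 32 + 16, 10^48 ≡ 61 · 62; multiplying out mod 97: 61·62 = 3782 ≡ 96. Thus 10^48 ≡ 96 ≡ −1 (mod 97).
The value −1 means 10 is a non-residue modulo 97, so k² ≡ 10 (mod 97) is impossible.

No, no such integer exists.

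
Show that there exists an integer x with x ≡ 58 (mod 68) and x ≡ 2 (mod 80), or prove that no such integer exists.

The moduli are not coprime: gcd(68, 80) = 4. Compatibility requires 4 ∣ (2 − 58) = -56, which holds, so solutions exist.
Write x = 58 + 68t. Then 68t ≡ 2 − 58 ≡ 24 (mod 80); dividing through by 4 gives 17t ≡ 6 (mod 20).
Since 17·13 = 221 = 11·20 + 1, the inverse of 17 mod 20 is 13.
Multiplying by 13: t ≡ 13·6 = 78 ≡ 18 (mod 20).
Then x = 58 + 68·18 = 1282.
Indeed 1282 ≡ 58 (mod 68) and 1282 ≡ 2 (mod 80).

x = 1282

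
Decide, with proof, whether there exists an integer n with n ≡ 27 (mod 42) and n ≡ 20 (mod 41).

n = 1455

gcd(42, 41) = 1, so the Chinese Remainder Theorem guarantees exactly one residue class mod 1722 satisfying both.
Any solution of the first congruence is n = 27 + 42t; substituting into the second, 42t ≡ 20 − 27 ≡ 34 (mod 41).
42 ≡ 1 (mod 41), so this reads 1t ≡ 34 (mod 41). So t ≡ 34 (mod 41).
Taking t = 34 gives n = 27 + 42·34 = 1455.
Verify: 1455 = 34·42 + 27 and 1455 = 35·41 + 20. ✓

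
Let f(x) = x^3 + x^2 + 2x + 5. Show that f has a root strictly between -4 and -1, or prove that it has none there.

f(-4) = -51 and f(-1) = 3, which have opposite signs.
f is continuous everywhere (it is a polynomial), in particular on [-4, -1].
By the Intermediate Value Theorem, f takes the value 0 somewhere in the open interval.

Yes, f has a root in the interval.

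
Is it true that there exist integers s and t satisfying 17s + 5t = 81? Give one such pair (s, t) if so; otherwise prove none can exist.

17 and 5 are coprime, so 17s + 5t ranges over all of ℤ.
Dividing repeatedly: 17 = 3·5 + 2, 5 = 2·2 + 1, 2 = 2·1 + 0.
Back-substituting, 1 = 5 − 2·2 = 5 − 2·(17 − 3·5) = −2·17 + 7·5; that is, 17·(-2) + 5·7 = 1.
Times 81: 17·(-162) + 5·567 = 81, so (-162, 567) solves it.
Adding 33·5 to s and subtracting 33·17 from t gives the tidier solution (3, 6).
Check: 17·3 + 5·6 = 51 + 30 = 81. ✓

s = 3, t = 6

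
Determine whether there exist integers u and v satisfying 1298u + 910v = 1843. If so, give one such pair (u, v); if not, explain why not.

No such integers exist.

Any value of 1298u + 910v is a multiple of gcd(1298, 910) = 2.
However 1843 leaves remainder 1 on division by 2.
Hence no integers u, v satisfy the equation.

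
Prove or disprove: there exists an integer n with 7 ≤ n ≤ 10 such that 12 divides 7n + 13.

No such integer n in that range exists.

For n = 7, 8, 9, 10 the values of 7n + 13 modulo 12 are 2, 9, 4, 11 respectively.
Since 0 is absent from this list, 12 ∤ 7n + 13 for every n with 7 ≤ n ≤ 10.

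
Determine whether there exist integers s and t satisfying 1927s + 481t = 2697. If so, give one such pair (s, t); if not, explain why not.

s = 418, t = -1669

1927 and 481 are coprime, so 1927s + 481t ranges over all of ℤ.
Dividing repeatedly: 1927 = 4·481 + 3, 481 = 160·3 + 1, 3 = 3·1 + 0.
Unwinding: 1 = 481 − 160·3 = 481 − 160·(1927 − 4·481) = −160·1927 + 641·481, i.e. 1927·(-160) + 481·641 = 1.
Times 2697: 1927·(-431520) + 481·1728777 = 2697, so (-431520, 1728777) solves it.
The general solution is s = -431520 + 481k, t = 1728777 − 1927k; taking k = 898 gives the smaller pair s = 418, t = -1669.
Indeed 1927·418 + 481·(-1669) = 805486 − 802789 = 2697.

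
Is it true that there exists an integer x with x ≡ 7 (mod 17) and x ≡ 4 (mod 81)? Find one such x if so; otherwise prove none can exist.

x = 976

The moduli 17 and 81 are coprime, so by the Chinese Remainder Theorem a unique solution modulo 1377 exists.
Write x = 7 + 17t and require 7 + 17t ≡ 4 (mod 81), i.e. 17t ≡ 78 (mod 81).
Note 17·62 = 1054 ≡ 1 (mod 81) (as 1054 − 1 = 13·81), so 17⁻¹ ≡ 62.
Multiplying by 62: t ≡ 62·78 = 4836 ≡ 57 (mod 81).
Taking t = 57 gives x = 7 + 17·57 = 976.
Indeed 976 ≡ 7 (mod 17) and 976 ≡ 4 (mod 81).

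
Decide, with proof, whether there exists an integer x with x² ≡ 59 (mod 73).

No such integer exists.

73 is prime, so by Euler's criterion 59 is a square mod 73 iff 59^((73−1)/2) = 59^36 ≡ 1 (mod 73).
Squaring successively (mod 73): 59^2 = 3481 ≡ 50; 59^4 ≡ 50² = 2500 ≡ 18; 59^8 ≡ 18² = 324 ≡ 32; 59^16 ≡ 32² = 1024 ≡ 2; 59^32 ≡ 2² = 4 ≡ 4.
Since 36 = 32 + 4, 59^36 ≡ 4 · 18; multiplying out mod 73: 4·18 = 72 ≡ 72. Thus 59^36 ≡ 72 ≡ −1 (mod 73).
By Euler's criterion 59 is a quadratic non-residue mod 73: no x satisfies x² ≡ 59 (mod 73).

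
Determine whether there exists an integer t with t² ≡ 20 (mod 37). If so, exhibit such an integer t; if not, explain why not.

Apply Euler's criterion with the prime 37: 20 is a quadratic residue iff 20^18 ≡ 1 (mod 37), and a non-residue iff it is ≡ −1.
Squaring successively (mod 37): 20^2 = 400 ≡ 30; 20^4 ≡ 30² = 900 ≡ 12; 20^8 ≡ 12² = 144 ≡ 33; 20^16 ≡ 33² = 1089 ≡ 16.
Since 18 = 16 + 2, 20^18 ≡ 16 · 30; multiplying out mod 37: 16·30 = 480 ≡ 36. Thus 20^18 ≡ 36 ≡ −1 (mod 37).
The value −1 means 20 is a non-residue modulo 37, so t² ≡ 20 (mod 37) is impossible.

No such integer exists.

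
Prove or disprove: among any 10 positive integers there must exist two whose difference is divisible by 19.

Take the 10 consecutive integers 31, 32, …, 40: their residues mod 19 are all distinct because 10 ≤ 19.
Any two of them differ by at most 9 < 19 and by at least 1, so no difference is a multiple of 19.

No, the set {31, 32, 33, 34, 35, 36, 37, 38, 39, 40} is a counterexample.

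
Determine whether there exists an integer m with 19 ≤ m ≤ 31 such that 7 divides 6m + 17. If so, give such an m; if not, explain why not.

Try m = 24: 6·24 + 17 = 161 = 23·7, which is divisible by 7.

m = 24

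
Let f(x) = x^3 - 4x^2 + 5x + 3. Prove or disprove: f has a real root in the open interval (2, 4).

The endpoint values f(2) = 5 and f(4) = 23 are both positive. Claim: f(x) > 0 for every x in (2, 4).
Substitute x = 2 + u, where 0 < u < 2 on the interval. Expanding, f(2 + u) = u^3 + 2u^2 + u + 5.
All 4 nonzero coefficients of this polynomial in u are positive; hence for u > 0 the value is a sum of positive terms (the constant 5 among them).
Therefore f(x) > 0 throughout (2, 4), and f has no zero there.

No.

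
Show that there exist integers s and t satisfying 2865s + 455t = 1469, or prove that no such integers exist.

No, no such integers exist.

gcd(2865, 455) = 5, so every integer of the form 2865s + 455t is a multiple of 5.
But 1469 is not a multiple of 5 (it leaves remainder 4).
Hence no integers s, t satisfy the equation.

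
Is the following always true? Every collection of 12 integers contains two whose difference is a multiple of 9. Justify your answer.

Each integer lies in one of the 9 residue classes modulo 9.
Since 12 > 9, two of the 12 integers must share a residue class by the pigeonhole principle; call them a and b.
Then a ≡ b (mod 9), i.e. 9 ∣ (a − b).

True.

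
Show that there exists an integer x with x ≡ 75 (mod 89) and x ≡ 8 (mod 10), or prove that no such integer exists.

x = 698

The moduli 89 and 10 are coprime, so by the Chinese Remainder Theorem a unique solution modulo 890 exists.
Write x = 75 + 89t and require 75 + 89t ≡ 8 (mod 10), i.e. 89t ≡ 3 (mod 10).
89 ≡ 9 (mod 10), so this reads 9t ≡ 3 (mod 10). Invert 9 mod 10 by the Euclidean algorithm: 10 = 1·9 + 1, 9 = 9·1 + 0; back-substituting, 1 = 10 − 1·9. Hence 9·(-1) ≡ 1, so 9⁻¹ ≡ -1 ≡ 9 (mod 10).
Multiplying by 9: t ≡ 9·3 = 27 ≡ 7 (mod 10).
With t = 7: x = 75 + 89·7 = 698.
Verify: 698 = 7·89 + 75 and 698 = 69·10 + 8. ✓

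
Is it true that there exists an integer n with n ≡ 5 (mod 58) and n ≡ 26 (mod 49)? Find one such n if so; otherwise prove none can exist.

The moduli 58 and 49 are coprime, so by the Chinese Remainder Theorem a unique solution modulo 2842 exists.
Any solution of the first congruence is n = 5 + 58t; substituting into the second, 58t ≡ 26 − 5 ≡ 21 (mod 49).
58 ≡ 9 (mod 49), so this reads 9t ≡ 21 (mod 49). Invert 9 mod 49 by the Euclidean algorithm: 49 = 5·9 + 4, 9 = 2·4 + 1, 4 = 4·1 + 0; back-substituting, 1 = 9 − 2·4 = 9 − 2·(49 − 5·9) = −2·49 + 11·9. Hence 9·11 ≡ 1, so 9⁻¹ ≡ 11 (mod 49).
Therefore t ≡ 11·21 = 231 ≡ 35 (mod 49).
With t = 35: n = 5 + 58·35 = 2035.
Indeed 2035 ≡ 5 (mod 58) and 2035 ≡ 26 (mod 49).

n = 2035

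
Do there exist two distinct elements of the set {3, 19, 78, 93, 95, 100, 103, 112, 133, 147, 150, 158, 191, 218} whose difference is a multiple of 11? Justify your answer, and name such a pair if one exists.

78 and 100 are such a pair.

Reduce each element mod 11: 3↦3, 19↦8, 78↦1, 93↦5, 95↦7, 100↦1, 103↦4, 112↦2, 133↦1, 147↦4, 150↦7, 158↦4, 191↦4, 218↦9. The residue 1 repeats (at 78 and 100), and 100 − 78 = 22 = 2·11.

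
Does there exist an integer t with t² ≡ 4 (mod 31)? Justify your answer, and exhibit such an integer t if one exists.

Take t = 2. Then 2² = 4, and since 0 ≤ 4 < 31 this is already reduced: 2² ≡ 4 (mod 31).

t = 2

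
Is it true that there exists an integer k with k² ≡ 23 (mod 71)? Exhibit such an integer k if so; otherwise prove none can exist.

71 is prime, so by Euler's criterion 23 is a square mod 71 iff 23^((71−1)/2) = 23^35 ≡ 1 (mod 71).
Squaring successively (mod 71): 23^2 = 529 ≡ 32; 23^4 ≡ 32² = 1024 ≡ 30; 23^8 ≡ 30² = 900 ≡ 48; 23^16 ≡ 48² = 2304 ≡ 32; 23^32 ≡ 32² = 1024 ≡ 30.
Since 35 = 32 + 2 + 1, 23^35 ≡ 30 · 32 · 23; multiplying out mod 71: 30·32 = 960 ≡ 37, then 37·23 = 851 ≡ 70. Thus 23^35 ≡ 70 ≡ −1 (mod 71).
By Euler's criterion 23 is a quadratic non-residue mod 71: no k satisfies k² ≡ 23 (mod 71).

There is no such integer.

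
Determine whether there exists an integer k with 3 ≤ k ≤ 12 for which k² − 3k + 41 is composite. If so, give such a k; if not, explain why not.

k = 10

At k = 10: 10² − 3·10 + 41 = 111 = 3·37, which is composite.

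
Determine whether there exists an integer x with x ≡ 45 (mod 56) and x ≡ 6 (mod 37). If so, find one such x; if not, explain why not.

Since 56 and 37 share no common factor, CRT says the pair of congruences has a solution (unique mod 2072).
Write x = 45 + 56t and require 45 + 56t ≡ 6 (mod 37), i.e. 56t ≡ 35 (mod 37).
56 ≡ 19 (mod 37), so this reads 19t ≡ 35 (mod 37). Invert 19 mod 37 by the Euclidean algorithm: 37 = 1·19 + 18, 19 = 1·18 + 1, 18 = 18·1 + 0; back-substituting, 1 = 19 − 1·18 = 19 − (37 − 1·19) = −37 + 2·19. Hence 19·2 ≡ 1, so 19⁻¹ ≡ 2 (mod 37).
Therefore t ≡ 2·35 = 70 ≡ 33 (mod 37).
With t = 33: x = 45 + 56·33 = 1893.
Indeed 1893 ≡ 45 (mod 56) and 1893 ≡ 6 (mod 37).

x = 1893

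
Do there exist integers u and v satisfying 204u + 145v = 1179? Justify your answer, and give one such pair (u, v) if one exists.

Since gcd(204, 145) = 1, every integer is an integer combination of 204 and 145.
Euclidean algorithm: 204 = 1·145 + 59, 145 = 2·59 + 27, 59 = 2·27 + 5, 27 = 5·5 + 2, 5 = 2·2 + 1, 2 = 2·1 + 0.
Unwinding: 1 = 5 − 2·2 = 5 − 2·(27 − 5·5) = −2·27 + 11·5 = −2·27 + 11·(59 − 2·27) = 11·59 − 24·27 = 11·59 − 24·(145 − 2·59) = −24·145 + 59·59 = −24·145 + 59·(204 − 1·145) = 59·204 − 83·145, i.e. 204·59 + 145·(-83) = 1.
Times 1179: 204·69561 + 145·(-97857) = 1179, so (69561, -97857) solves it.
Subtracting 479·145 from u and adding 479·204 to v gives the tidier solution (106, -141).
Check: 204·106 + 145·(-141) = 21624 − 20445 = 1179. ✓

u = 106, v = -141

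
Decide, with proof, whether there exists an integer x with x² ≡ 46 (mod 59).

Take x = 39. Then 39² = 1521 = 25·59 + 46, so 39² ≡ 46 (mod 59).

x = 39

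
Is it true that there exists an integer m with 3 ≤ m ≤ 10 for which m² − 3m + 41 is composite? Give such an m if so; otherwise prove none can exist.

At m = 8: 8² − 3·8 + 41 = 81 = 3·27, which is composite.

m = 8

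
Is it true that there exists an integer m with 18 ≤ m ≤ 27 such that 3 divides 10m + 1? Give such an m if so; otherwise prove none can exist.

m = 20

Scanning upward from m = 18 gives 181, 191, none divisible by 3. Try m = 20: 10·20 + 1 = 201 = 67·3, which is divisible by 3.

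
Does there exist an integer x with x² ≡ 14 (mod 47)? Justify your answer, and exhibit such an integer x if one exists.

Take x = 22. Then 22² = 484 = 10·47 + 14, so 22² ≡ 14 (mod 47).

x = 22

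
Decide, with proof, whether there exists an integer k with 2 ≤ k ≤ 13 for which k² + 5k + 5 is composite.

k = 12

At k = 12: 12² + 5·12 + 5 = 209 = 11·19, which is composite.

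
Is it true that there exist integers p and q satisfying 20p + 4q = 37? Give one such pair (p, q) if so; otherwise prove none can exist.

Both 20 and 4 are divisible by gcd(20, 4) = 4, hence so is any combination 20p + 4q.
But 37 is not a multiple of 4 (it leaves remainder 1).
So the equation is unsolvable over ℤ.

No such integers exist.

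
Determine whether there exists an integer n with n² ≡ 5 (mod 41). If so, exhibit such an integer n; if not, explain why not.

n = 13

n = 13 works: 13² = 169, and 169 − 5 = 164 = 4·41.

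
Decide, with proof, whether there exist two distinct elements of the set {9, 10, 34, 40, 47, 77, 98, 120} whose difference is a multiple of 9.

Reduce each element modulo 9: 9↦0, 10↦1, 34↦7, 40↦4, 47↦2, 77↦5, 98↦8, 120↦3.
All 8 residues are distinct, so no two elements differ by a multiple of 9.

No, no such pair exists.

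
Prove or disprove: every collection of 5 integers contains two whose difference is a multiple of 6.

No, the set {22, 23, 24, 25, 26} is a counterexample.

Take the 5 consecutive integers 22, 23, …, 26: their residues mod 6 are all distinct because 5 ≤ 6.
No two share a residue, so no pair has difference divisible by 6; the claim fails for this set.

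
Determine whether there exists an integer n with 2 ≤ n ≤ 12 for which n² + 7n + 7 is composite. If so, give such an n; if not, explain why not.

At n = 10: 10² + 7·10 + 7 = 177 = 3·59, which is composite.

n = 10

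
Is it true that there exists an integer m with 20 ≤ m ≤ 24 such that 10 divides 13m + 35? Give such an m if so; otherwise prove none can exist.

The values of 13m + 35 for m = 20, 21, …, 24 are 295, 308, 321, 334, 347; reduced mod 10 these are 5, 8, 1, 4, 7.
Since 0 is absent from this list, 10 ∤ 13m + 35 for every m with 20 ≤ m ≤ 24.

There is no such integer m in that range.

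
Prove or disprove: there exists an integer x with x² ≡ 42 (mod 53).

x = 25

x = 25 works: 25² = 625, and 625 − 42 = 583 = 11·53.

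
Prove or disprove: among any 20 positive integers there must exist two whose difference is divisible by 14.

Yes, this is always true.

There are exactly 14 possible remainders on division by 14.
Placing 20 integers into 14 classes, some class receives at least two — say a and b.
Then a ≡ b (mod 14), i.e. 14 ∣ (a − b).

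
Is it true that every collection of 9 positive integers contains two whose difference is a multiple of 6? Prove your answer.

True.

There are exactly 6 possible remainders on division by 6.
Since 9 > 6, two of the 9 integers must share a residue class by the pigeonhole principle; call them a and b.
Their difference a − b is then a multiple of 6.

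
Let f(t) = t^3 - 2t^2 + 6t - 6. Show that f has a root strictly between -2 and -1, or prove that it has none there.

Evaluate at the endpoints: f(-2) = -34, f(-1) = -15 — same sign (negative).
The derivative f'(t) = 3t^2 - 4t + 6 is a quadratic with discriminant (-4)² − 4·3·6 = -56 < 0; it never vanishes, so it is always positive (sign of the leading coefficient).
Hence f is strictly increasing on ℝ, and in particular on [-2, -1]. A strictly monotone function with same-sign endpoint values stays negative on the whole interval, so f has no zero in (-2, -1).

No.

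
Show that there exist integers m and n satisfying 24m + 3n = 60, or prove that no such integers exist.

Every value of 24m + 3n is a multiple of gcd(24, 3) = 3; since 3 ∣ 60, solutions exist.
Dividing through by 3 reduces the equation to 8m + 1n = 20.
The coefficient of n is 1, so setting m = 0 and n = 20 already solves it.
Check: 24·0 + 3·20 = 0 + 60 = 60. ✓

m = 0, n = 20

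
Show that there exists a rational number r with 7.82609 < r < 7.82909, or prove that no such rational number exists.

r = 227/29

Scale by 29: the interval becomes (226.95661, 227.04361), which contains the integer 227.
Hence 227/29 is a rational number with 7.82609 < 227/29 < 7.82909.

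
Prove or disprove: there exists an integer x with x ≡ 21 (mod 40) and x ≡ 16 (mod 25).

The moduli are not coprime: gcd(40, 25) = 5. Compatibility requires 5 ∣ (16 − 21) = -5, which holds, so solutions exist.
List candidates x ≡ 21 (mod 40): 21, 61, 101, 141. Modulo 25 these are 21, 11, 1, 16; 141 gives 16 as required.
Verify: 141 = 3·40 + 21 and 141 = 5·25 + 16. ✓

x = 141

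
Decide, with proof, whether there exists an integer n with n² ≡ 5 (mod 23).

No such integer exists.

23 is prime, so by Euler's criterion 5 is a square mod 23 iff 5^((23−1)/2) = 5^11 ≡ 1 (mod 23).
Repeated squaring mod 23: 5^2 = 25 ≡ 2; 5^4 ≡ 2² = 4 ≡ 4; 5^8 ≡ 4² = 16 ≡ 16.
Since 11 = 8 + 2 + 1, 5^11 ≡ 16 · 2 · 5; multiplying out mod 23: 16·2 = 32 ≡ 9, then 9·5 = 45 ≡ 22. Thus 5^11 ≡ 22 ≡ −1 (mod 23).
The value −1 means 5 is a non-residue modulo 23, so n² ≡ 5 (mod 23) is impossible.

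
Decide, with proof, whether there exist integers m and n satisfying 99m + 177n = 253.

No such integers exist.

gcd(99, 177) = 3, so every integer of the form 99m + 177n is a multiple of 3.
But 253 is not a multiple of 3 (it leaves remainder 1).
Hence no integers m, n satisfy the equation.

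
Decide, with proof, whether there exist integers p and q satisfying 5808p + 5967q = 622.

No, no such integers exist.

Both 5808 and 5967 are divisible by gcd(5808, 5967) = 3, hence so is any combination 5808p + 5967q.
But 622 is not a multiple of 3 (it leaves remainder 1).
Therefore 5808p + 5967q = 622 has no solution in integers.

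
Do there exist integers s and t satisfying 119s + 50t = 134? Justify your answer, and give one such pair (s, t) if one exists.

s = 36, t = -83

Since gcd(119, 50) = 1, every integer is an integer combination of 119 and 50.
Dividing repeatedly: 119 = 2·50 + 19, 50 = 2·19 + 12, 19 = 1·12 + 7, 12 = 1·7 + 5, 7 = 1·5 + 2, 5 = 2·2 + 1, 2 = 2·1 + 0.
Working back up the chain: 1 = 5 − 2·2 = 5 − 2·(7 − 1·5) = −2·7 + 3·5 = −2·7 + 3·(12 − 1·7) = 3·12 − 5·7 = 3·12 − 5·(19 − 1·12) = −5·19 + 8·12 = −5·19 + 8·(50 − 2·19) = 8·50 − 21·19 = 8·50 − 21·(119 − 2·50) = −21·119 + 50·50. So 119·(-21) + 50·50 = 1.
Multiplying through by 134: s = (-21)·134 = -2814, t = 50·134 = 6700 is a solution.
The general solution is s = -2814 + 50k, t = 6700 − 119k; taking k = 57 gives the smaller pair s = 36, t = -83.
Check: 119·36 + 50·(-83) = 4284 − 4150 = 134. ✓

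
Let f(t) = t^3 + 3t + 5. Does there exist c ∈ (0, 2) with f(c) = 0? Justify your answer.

f(0) = 5 and f(2) = 19, both positive.
The derivative f'(t) = 3t^2 + 3 is a quadratic with discriminant 0² − 4·3·3 = -36 < 0; it never vanishes, so it is always positive (sign of the leading coefficient).
Hence f is strictly increasing on ℝ, and in particular on [0, 2]. A strictly monotone function with same-sign endpoint values stays positive on the whole interval, so f has no zero in (0, 2).

No.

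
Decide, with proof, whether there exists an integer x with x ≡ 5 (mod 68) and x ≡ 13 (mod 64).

x = 141

Here gcd(68, 64) = 4, and both 5 and 13 leave remainder 1 mod 4, so the system is consistent.
Step through x = 5, 5 + 68, 5 + 2·68, …: the values 5, 73, 141 reduce mod 64 to 5, 9, 13. The value 141 hits 13.
Check: 141 mod 68 = 5, 141 mod 64 = 13. ✓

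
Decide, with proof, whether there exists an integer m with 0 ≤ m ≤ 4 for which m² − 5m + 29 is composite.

m = 1

At m = 1: 1² − 5·1 + 29 = 25 = 5·5, which is composite.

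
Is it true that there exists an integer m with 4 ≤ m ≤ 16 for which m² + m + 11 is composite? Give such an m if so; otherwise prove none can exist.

At m = 14: 14² + 14 + 11 = 221 = 13·17, which is composite.

m = 14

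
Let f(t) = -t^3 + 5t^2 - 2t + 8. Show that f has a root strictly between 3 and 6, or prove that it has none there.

Such a root exists.

f(3) = 20 and f(6) = -40, which have opposite signs.
As a polynomial, f is continuous on every closed interval.
By the Intermediate Value Theorem f must vanish at some point of (3, 6).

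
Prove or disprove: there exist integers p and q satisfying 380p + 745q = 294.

No such integers exist.

Both 380 and 745 are divisible by gcd(380, 745) = 5, hence so is any combination 380p + 745q.
But 294 = 5·58 + 4, so 5 ∤ 294.
Therefore 380p + 745q = 294 has no solution in integers.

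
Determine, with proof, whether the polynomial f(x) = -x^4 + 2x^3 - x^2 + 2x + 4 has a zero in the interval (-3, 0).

f(-3) = -146 and f(0) = 4, which have opposite signs.
As a polynomial, f is continuous on every closed interval.
By the Intermediate Value Theorem f must vanish at some point of (-3, 0).

Such a root exists.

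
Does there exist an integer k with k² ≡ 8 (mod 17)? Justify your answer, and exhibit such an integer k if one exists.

k = 5

Take k = 5. Then 5² = 25 = 1·17 + 8, so 5² ≡ 8 (mod 17).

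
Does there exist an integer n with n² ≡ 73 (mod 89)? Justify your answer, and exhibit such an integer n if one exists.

n = 42

n = 42 works: 42² = 1764, and 1764 − 73 = 1691 = 19·89.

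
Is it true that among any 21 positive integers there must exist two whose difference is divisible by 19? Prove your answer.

True.

There are exactly 19 possible remainders on division by 19.
Placing 21 integers into 19 classes, some class receives at least two — say a and b.
Then a ≡ b (mod 19), i.e. 19 ∣ (a − b).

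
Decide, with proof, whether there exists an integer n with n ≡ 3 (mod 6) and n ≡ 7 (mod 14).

n = 21

gcd(6, 14) = 2. A simultaneous solution exists iff 3 ≡ 7 (mod 2); here 3 mod 2 = 1 = 7 mod 2, so it does.
Step through n = 3, 3 + 6, 3 + 2·6, …: the values 3, 9, 15, 21 reduce mod 14 to 3, 9, 1, 7. The value 21 hits 7.
Check: 21 mod 6 = 3, 21 mod 14 = 7. ✓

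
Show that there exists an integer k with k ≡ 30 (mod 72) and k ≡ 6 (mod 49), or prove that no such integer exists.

k = 1182

gcd(72, 49) = 1, so the Chinese Remainder Theorem guarantees exactly one residue class mod 3528 satisfying both.
Write k = 30 + 72t and require 30 + 72t ≡ 6 (mod 49), i.e. 72t ≡ 25 (mod 49).
72 ≡ 23 (mod 49), so this reads 23t ≡ 25 (mod 49). Invert 23 mod 49 by the Euclidean algorithm: 49 = 2·23 + 3, 23 = 7·3 + 2, 3 = 1·2 + 1, 2 = 2·1 + 0; back-substituting, 1 = 3 − 1·2 = 3 − (23 − 7·3) = −23 + 8·3 = −23 + 8·(49 − 2·23) = 8·49 − 17·23. Hence 23·(-17) ≡ 1, so 23⁻¹ ≡ -17 ≡ 32 (mod 49).
Therefore t ≡ 32·25 = 800 ≡ 16 (mod 49).
Taking t = 16 gives k = 30 + 72·16 = 1182.
Check: 1182 mod 72 = 30, 1182 mod 49 = 6. ✓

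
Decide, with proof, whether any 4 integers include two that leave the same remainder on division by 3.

Each integer lies in one of the 3 residue classes modulo 3.
With 4 integers and only 3 classes, the pigeonhole principle forces two of them, say a and b, into the same class.
That is, a and b leave the same remainder on division by 3, as claimed.

Yes, this is always true.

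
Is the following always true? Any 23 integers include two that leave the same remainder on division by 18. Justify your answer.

There are exactly 18 possible remainders on division by 18.
Since 23 > 18, two of the 23 integers must share a residue class by the pigeonhole principle; call them a and b.
That is, a and b leave the same remainder on division by 18, as claimed.

True.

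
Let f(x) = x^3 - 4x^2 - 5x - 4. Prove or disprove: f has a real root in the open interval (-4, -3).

f has no root in that interval.

f(-4) = -112 and f(-3) = -52, both negative, so a sign-change argument is unavailable; we show f keeps this sign on the whole interval.
Substitute x = -3 − u, where 0 < u < 1 on the interval. Expanding, f(-3 − u) = -u^3 - 13u^2 - 46u - 52.
The nonzero coefficients here are all negative, so for u > 0 every term is negative (or zero), and the constant term -52 is strictly negative.
Therefore f(x) < 0 throughout (-4, -3), and f has no zero there.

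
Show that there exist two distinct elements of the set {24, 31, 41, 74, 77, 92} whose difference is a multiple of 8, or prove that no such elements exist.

No such pair exists.

Reduce each element modulo 8: 24↦0, 31↦7, 41↦1, 74↦2, 77↦5, 92↦4.
All 6 residues are distinct, so no two elements differ by a multiple of 8.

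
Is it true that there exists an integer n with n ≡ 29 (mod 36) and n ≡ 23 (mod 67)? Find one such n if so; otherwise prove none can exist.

gcd(36, 67) = 1, so the Chinese Remainder Theorem guarantees exactly one residue class mod 2412 satisfying both.
Write n = 29 + 36t and require 29 + 36t ≡ 23 (mod 67), i.e. 36t ≡ 61 (mod 67).
Note 36·54 = 1944 ≡ 1 (mod 67) (as 1944 − 1 = 29·67), so 36⁻¹ ≡ 54.
Therefore t ≡ 54·61 = 3294 ≡ 11 (mod 67).
With t = 11: n = 29 + 36·11 = 425.
Verify: 425 = 11·36 + 29 and 425 = 6·67 + 23. ✓

n = 425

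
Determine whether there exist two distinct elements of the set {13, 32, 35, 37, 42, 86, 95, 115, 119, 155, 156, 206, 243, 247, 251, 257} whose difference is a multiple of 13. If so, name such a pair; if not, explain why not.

13 and 156 are such a pair.

Both 13 and 156 leave remainder 0 on division by 13; their difference 143 = 11·13 is a multiple of 13.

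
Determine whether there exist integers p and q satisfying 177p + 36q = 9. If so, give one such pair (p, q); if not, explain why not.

p = 9, q = -44

gcd(177, 36) = 3, and 3 divides 9, so integer solutions exist.
Dividing through by 3 reduces the equation to 59p + 12q = 3.
Euclidean algorithm: 59 = 4·12 + 11, 12 = 1·11 + 1, 11 = 11·1 + 0.
Unwinding: 1 = 12 − 1·11 = 12 − (59 − 4·12) = −59 + 5·12, i.e. 59·(-1) + 12·5 = 1.
Multiplying through by 3: p = (-1)·3 = -3, q = 5·3 = 15 is a solution.
The general solution is p = -3 + 12k, q = 15 − 59k; taking k = 1 gives the smaller pair p = 9, q = -44.
Indeed 177·9 + 36·(-44) = 1593 − 1584 = 9.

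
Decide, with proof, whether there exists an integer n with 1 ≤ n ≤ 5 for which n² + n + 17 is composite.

The values for n = 1, 2, …, 5 are 19, 23, 29, 37, 47, and each of these is prime.
So no value in the range makes the expression composite.

No, no such integer n in that range exists.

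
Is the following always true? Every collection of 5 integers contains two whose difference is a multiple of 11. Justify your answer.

No, the set {8, 9, 10, 11, 12} is a counterexample.

Try 5 consecutive integers, 8, 9, …, 12. Their remainders mod 11 are 8, 9, 10, 0, 1 — pairwise different, as any 5 ≤ 11 consecutive integers have distinct residues.
Any two of them differ by at most 4 < 11 and by at least 1, so no difference is a multiple of 11.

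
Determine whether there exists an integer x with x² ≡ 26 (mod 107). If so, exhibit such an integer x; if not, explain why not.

No, no such integer exists.

Apply Euler's criterion with the prime 107: 26 is a quadratic residue iff 26^53 ≡ 1 (mod 107), and a non-residue iff it is ≡ −1.
Repeated squaring mod 107: 26^2 = 676 ≡ 34; 26^4 ≡ 34² = 1156 ≡ 86; 26^8 ≡ 86² = 7396 ≡ 13; 26^16 ≡ 13² = 169 ≡ 62; 26^32 ≡ 62² = 3844 ≡ 99.
Since 53 = 32 + 16 + 4 + 1, 26^53 ≡ 99 · 62 · 86 · 26; multiplying out mod 107: 99·62 = 6138 ≡ 39, then 39·86 = 3354 ≡ 37, then 37·26 = 962 ≡ 106. Thus 26^53 ≡ 106 ≡ −1 (mod 107).
By Euler's criterion 26 is a quadratic non-residue mod 107: no x satisfies x² ≡ 26 (mod 107).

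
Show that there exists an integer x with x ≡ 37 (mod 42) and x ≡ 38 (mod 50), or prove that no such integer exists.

Both moduli are multiples of 2 = gcd(42, 50), so any solution would satisfy x ≡ 37 and x ≡ 38 modulo 2 simultaneously.
But 37 mod 2 = 1 while 38 mod 2 = 0, a contradiction.
Therefore no such x exists.

No such integer exists.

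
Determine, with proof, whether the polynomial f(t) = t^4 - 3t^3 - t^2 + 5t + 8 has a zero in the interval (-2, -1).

f(-2) = 34 and f(-1) = 6, both positive, so a sign-change argument is unavailable; we show f keeps this sign on the whole interval.
Substitute t = -1 − u, where 0 < u < 1 on the interval. Expanding, f(-1 − u) = u^4 + 7u^3 + 14u^2 + 6u + 6.
The nonzero coefficients here are all positive, so for u > 0 every term is positive (or zero), and the constant term 6 is strictly positive.
Therefore f(t) > 0 throughout (-2, -1), and f has no zero there.

No such root exists.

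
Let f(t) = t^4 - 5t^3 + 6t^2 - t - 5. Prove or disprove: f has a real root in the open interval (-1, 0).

Yes, f has a root in the interval.

f(-1) = 8 and f(0) = -5, which have opposite signs.
As a polynomial, f is continuous on every closed interval.
By the Intermediate Value Theorem f must vanish at some point of (-1, 0).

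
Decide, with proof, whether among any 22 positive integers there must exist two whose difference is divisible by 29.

Consider the 22 integers 85, 86, …, 106. They lie in distinct residue classes modulo 29, since 22 ≤ 29.
No two share a residue, so no pair has difference divisible by 29; the claim fails for this set.

No, the set {85, 86, 87, 88, 89, 90, 91, 92, 93, 94, 95, 96, 97, 98, 99, 100, 101, 102, 103, 104, 105, 106} is a counterexample.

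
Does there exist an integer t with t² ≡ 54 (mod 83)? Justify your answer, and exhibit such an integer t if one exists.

83 is prime, so by Euler's criterion 54 is a square mod 83 iff 54^((83−1)/2) = 54^41 ≡ 1 (mod 83).
Squaring successively (mod 83): 54^2 = 2916 ≡ 11; 54^4 ≡ 11² = 121 ≡ 38; 54^8 ≡ 38² = 1444 ≡ 33; 54^16 ≡ 33² = 1089 ≡ 10; 54^32 ≡ 10² = 100 ≡ 17.
Since 41 = 32 + 8 + 1, 54^41 ≡ 17 · 33 · 54; multiplying out mod 83: 17·33 = 561 ≡ 63, then 63·54 = 3402 ≡ 82. Thus 54^41 ≡ 82 ≡ −1 (mod 83).
By Euler's criterion 54 is a quadratic non-residue mod 83: no t satisfies t² ≡ 54 (mod 83).

There is no such integer.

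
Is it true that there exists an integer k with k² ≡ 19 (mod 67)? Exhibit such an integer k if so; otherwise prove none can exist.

Take k = 32. Then 32² = 1024 = 15·67 + 19, so 32² ≡ 19 (mod 67).

k = 32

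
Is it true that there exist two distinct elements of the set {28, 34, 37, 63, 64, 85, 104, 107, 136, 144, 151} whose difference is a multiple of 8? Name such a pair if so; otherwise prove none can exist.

Yes: 37 and 85.

Reduce each element mod 8: 28↦4, 34↦2, 37↦5, 63↦7, 64↦0, 85↦5, 104↦0, 107↦3, 136↦0, 144↦0, 151↦7. The residue 5 repeats (at 37 and 85), and 85 − 37 = 48 = 6·8.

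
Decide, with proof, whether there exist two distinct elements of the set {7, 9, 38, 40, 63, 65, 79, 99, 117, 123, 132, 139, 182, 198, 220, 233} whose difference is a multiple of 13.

The pair (9, 139) works.

Reduce each element mod 13: 7↦7, 9↦9, 38↦12, 40↦1, 63↦11, 65↦0, 79↦1, 99↦8, 117↦0, 123↦6, 132↦2, 139↦9, 182↦0, 198↦3, 220↦12, 233↦12. The residue 9 repeats (at 9 and 139), and 139 − 9 = 130 = 10·13.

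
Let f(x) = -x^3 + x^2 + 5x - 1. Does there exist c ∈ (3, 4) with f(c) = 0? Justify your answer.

No such root exists.

The endpoint values f(3) = -4 and f(4) = -29 are both negative. Claim: f(x) < 0 for every x in (3, 4).
Shift to the endpoint 3: with x = 3 + u (0 < u < 1), one computes f(3 + u) = -u^3 - 8u^2 - 16u - 4.
All 4 nonzero coefficients of this polynomial in u are negative; hence for u > 0 the value is a sum of negative terms (the constant -4 among them).
Therefore f(x) < 0 throughout (3, 4), and f has no zero there.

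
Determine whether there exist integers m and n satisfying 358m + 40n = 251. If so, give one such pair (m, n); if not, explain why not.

Both 358 and 40 are divisible by gcd(358, 40) = 2, hence so is any combination 358m + 40n.
But 251 = 2·125 + 1, so 2 ∤ 251.
Hence no integers m, n satisfy the equation.

No, no such integers exist.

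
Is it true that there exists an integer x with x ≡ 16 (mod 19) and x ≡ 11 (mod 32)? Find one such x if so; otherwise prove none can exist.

Since 19 and 32 share no common factor, CRT says the pair of congruences has a solution (unique mod 608).
Any solution of the first congruence is x = 16 + 19t; substituting into the second, 19t ≡ 11 − 16 ≡ 27 (mod 32).
Invert 19 mod 32 by the Euclidean algorithm: 32 = 1·19 + 13, 19 = 1·13 + 6, 13 = 2·6 + 1, 6 = 6·1 + 0; back-substituting, 1 = 13 − 2·6 = 13 − 2·(19 − 1·13) = −2·19 + 3·13 = −2·19 + 3·(32 − 1·19) = 3·32 − 5·19. Hence 19·(-5) ≡ 1, so 19⁻¹ ≡ -5 ≡ 27 (mod 32).
Therefore t ≡ 27·27 = 729 ≡ 25 (mod 32).
With t = 25: x = 16 + 19·25 = 491.
Verify: 491 = 25·19 + 16 and 491 = 15·32 + 11. ✓

x = 491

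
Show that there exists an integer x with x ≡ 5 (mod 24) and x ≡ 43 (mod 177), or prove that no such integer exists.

No such integer exists.

Both moduli are multiples of 3 = gcd(24, 177), so any solution would satisfy x ≡ 5 and x ≡ 43 modulo 3 simultaneously.
However 5 ≡ 2 and 43 ≡ 1 (mod 3), and 2 ≠ 1.
So no integer satisfies both congruences.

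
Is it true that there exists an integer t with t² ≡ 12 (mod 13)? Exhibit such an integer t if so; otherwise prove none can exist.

t = 5

t = 5 works: 5² = 25, and 25 − 12 = 13 = 1·13.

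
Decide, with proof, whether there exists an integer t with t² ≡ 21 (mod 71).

71 is prime, so by Euler's criterion 21 is a square mod 71 iff 21^((71−1)/2) = 21^35 ≡ 1 (mod 71).
Repeated squaring mod 71: 21^2 = 441 ≡ 15; 21^4 ≡ 15² = 225 ≡ 12; 21^8 ≡ 12² = 144 ≡ 2; 21^16 ≡ 2² = 4 ≡ 4; 21^32 ≡ 4² = 16 ≡ 16.
Since 35 = 32 + 2 + 1, 21^35 ≡ 16 · 15 · 21; multiplying out mod 71: 16·15 = 240 ≡ 27, then 27·21 = 567 ≡ 70. Thus 21^35 ≡ 70 ≡ −1 (mod 71).
By Euler's criterion 21 is a quadratic non-residue mod 71: no t satisfies t² ≡ 21 (mod 71).

No, no such integer exists.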